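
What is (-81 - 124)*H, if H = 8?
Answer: -1640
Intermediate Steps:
(-81 - 124)*H = (-81 - 124)*8 = -205*8 = -1640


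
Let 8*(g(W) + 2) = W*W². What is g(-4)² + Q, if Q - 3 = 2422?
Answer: 2525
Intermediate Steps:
g(W) = -2 + W³/8 (g(W) = -2 + (W*W²)/8 = -2 + W³/8)
Q = 2425 (Q = 3 + 2422 = 2425)
g(-4)² + Q = (-2 + (⅛)*(-4)³)² + 2425 = (-2 + (⅛)*(-64))² + 2425 = (-2 - 8)² + 2425 = (-10)² + 2425 = 100 + 2425 = 2525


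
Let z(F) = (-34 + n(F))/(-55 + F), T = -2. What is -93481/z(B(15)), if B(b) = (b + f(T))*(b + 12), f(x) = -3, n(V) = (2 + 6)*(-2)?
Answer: 25146389/50 ≈ 5.0293e+5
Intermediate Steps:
n(V) = -16 (n(V) = 8*(-2) = -16)
B(b) = (-3 + b)*(12 + b) (B(b) = (b - 3)*(b + 12) = (-3 + b)*(12 + b))
z(F) = -50/(-55 + F) (z(F) = (-34 - 16)/(-55 + F) = -50/(-55 + F))
-93481/z(B(15)) = -93481/((-50/(-55 + (-36 + 15² + 9*15)))) = -93481/((-50/(-55 + (-36 + 225 + 135)))) = -93481/((-50/(-55 + 324))) = -93481/((-50/269)) = -93481/((-50*1/269)) = -93481/(-50/269) = -93481*(-269/50) = 25146389/50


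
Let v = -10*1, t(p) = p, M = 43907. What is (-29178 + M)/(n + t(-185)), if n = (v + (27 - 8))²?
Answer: -1133/8 ≈ -141.63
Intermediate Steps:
v = -10
n = 81 (n = (-10 + (27 - 8))² = (-10 + 19)² = 9² = 81)
(-29178 + M)/(n + t(-185)) = (-29178 + 43907)/(81 - 185) = 14729/(-104) = 14729*(-1/104) = -1133/8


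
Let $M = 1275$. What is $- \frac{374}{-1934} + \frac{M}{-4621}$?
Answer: $- \frac{368798}{4468507} \approx -0.082533$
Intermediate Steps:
$- \frac{374}{-1934} + \frac{M}{-4621} = - \frac{374}{-1934} + \frac{1275}{-4621} = \left(-374\right) \left(- \frac{1}{1934}\right) + 1275 \left(- \frac{1}{4621}\right) = \frac{187}{967} - \frac{1275}{4621} = - \frac{368798}{4468507}$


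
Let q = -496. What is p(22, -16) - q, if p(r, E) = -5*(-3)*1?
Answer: 511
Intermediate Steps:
p(r, E) = 15 (p(r, E) = 15*1 = 15)
p(22, -16) - q = 15 - 1*(-496) = 15 + 496 = 511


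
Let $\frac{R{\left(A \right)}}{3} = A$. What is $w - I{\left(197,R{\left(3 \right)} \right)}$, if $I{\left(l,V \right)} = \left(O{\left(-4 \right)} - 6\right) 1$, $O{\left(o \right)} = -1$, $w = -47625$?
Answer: $-47618$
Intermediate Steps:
$R{\left(A \right)} = 3 A$
$I{\left(l,V \right)} = -7$ ($I{\left(l,V \right)} = \left(-1 - 6\right) 1 = \left(-7\right) 1 = -7$)
$w - I{\left(197,R{\left(3 \right)} \right)} = -47625 - -7 = -47625 + 7 = -47618$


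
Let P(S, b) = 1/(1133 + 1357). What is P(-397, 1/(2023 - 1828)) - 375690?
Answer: -935468099/2490 ≈ -3.7569e+5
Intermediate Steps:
P(S, b) = 1/2490
P(-397, 1/(2023 - 1828)) - 375690 = 1/2490 - 375690 = -935468099/2490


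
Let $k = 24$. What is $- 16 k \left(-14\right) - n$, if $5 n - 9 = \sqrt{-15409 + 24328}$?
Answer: $\frac{26871}{5} - \frac{3 \sqrt{991}}{5} \approx 5355.3$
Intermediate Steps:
$n = \frac{9}{5} + \frac{3 \sqrt{991}}{5}$ ($n = \frac{9}{5} + \frac{\sqrt{-15409 + 24328}}{5} = \frac{9}{5} + \frac{\sqrt{8919}}{5} = \frac{9}{5} + \frac{3 \sqrt{991}}{5} \approx 20.688$)
$- 16 k \left(-14\right) - n = \left(-16\right) 24 \left(-14\right) - \left(\frac{9}{5} + \frac{3 \sqrt{991}}{5}\right) = \left(-384\right) \left(-14\right) - \left(\frac{9}{5} + \frac{3 \sqrt{991}}{5}\right) = 5376 - \left(\frac{9}{5} + \frac{3 \sqrt{991}}{5}\right) = \frac{26871}{5} - \frac{3 \sqrt{991}}{5}$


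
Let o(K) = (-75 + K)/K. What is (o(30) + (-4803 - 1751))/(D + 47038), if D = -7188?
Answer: -13111/79700 ≈ -0.16450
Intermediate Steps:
o(K) = (-75 + K)/K
(o(30) + (-4803 - 1751))/(D + 47038) = ((-75 + 30)/30 + (-4803 - 1751))/(-7188 + 47038) = ((1/30)*(-45) - 6554)/39850 = (-3/2 - 6554)*(1/39850) = -13111/2*1/39850 = -13111/79700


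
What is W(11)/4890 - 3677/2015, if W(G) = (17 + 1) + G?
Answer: -3584419/1970670 ≈ -1.8189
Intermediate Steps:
W(G) = 18 + G
W(11)/4890 - 3677/2015 = (18 + 11)/4890 - 3677/2015 = 29*(1/4890) - 3677*1/2015 = 29/4890 - 3677/2015 = -3584419/1970670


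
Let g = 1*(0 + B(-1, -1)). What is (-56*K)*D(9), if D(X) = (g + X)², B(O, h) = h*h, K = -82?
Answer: 459200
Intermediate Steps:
B(O, h) = h²
g = 1 (g = 1*(0 + (-1)²) = 1*(0 + 1) = 1*1 = 1)
D(X) = (1 + X)²
(-56*K)*D(9) = (-56*(-82))*(1 + 9)² = 4592*10² = 4592*100 = 459200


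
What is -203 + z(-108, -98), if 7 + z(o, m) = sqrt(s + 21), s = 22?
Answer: -210 + sqrt(43) ≈ -203.44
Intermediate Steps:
z(o, m) = -7 + sqrt(43) (z(o, m) = -7 + sqrt(22 + 21) = -7 + sqrt(43))
-203 + z(-108, -98) = -203 + (-7 + sqrt(43)) = -210 + sqrt(43)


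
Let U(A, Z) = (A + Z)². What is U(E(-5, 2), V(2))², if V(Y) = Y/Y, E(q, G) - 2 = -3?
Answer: 0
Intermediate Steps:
E(q, G) = -1 (E(q, G) = 2 - 3 = -1)
V(Y) = 1
U(E(-5, 2), V(2))² = ((-1 + 1)²)² = (0²)² = 0² = 0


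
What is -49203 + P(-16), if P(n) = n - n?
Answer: -49203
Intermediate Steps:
P(n) = 0
-49203 + P(-16) = -49203 + 0 = -49203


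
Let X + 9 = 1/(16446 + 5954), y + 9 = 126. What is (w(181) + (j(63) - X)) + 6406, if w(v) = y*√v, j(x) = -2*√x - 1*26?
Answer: 143113599/22400 - 6*√7 + 117*√181 ≈ 7947.2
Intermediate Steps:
j(x) = -26 - 2*√x (j(x) = -2*√x - 26 = -26 - 2*√x)
y = 117 (y = -9 + 126 = 117)
X = -201599/22400 (X = -9 + 1/(16446 + 5954) = -9 + 1/22400 = -201599/22400 ≈ -9.0000)
w(v) = 117*√v
(w(181) + (j(63) - X)) + 6406 = (117*√181 + ((-26 - 6*√7) - 1*(-201599/22400))) + 6406 = (117*√181 + ((-26 - 6*√7) + 201599/22400)) + 6406 = (117*√181 + (-380801/22400 - 6*√7)) + 6406 = (-380801/22400 - 6*√7 + 117*√181) + 6406 = 143113599/22400 - 6*√7 + 117*√181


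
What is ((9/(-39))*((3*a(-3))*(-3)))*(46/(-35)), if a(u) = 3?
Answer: -3726/455 ≈ -8.1890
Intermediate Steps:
((9/(-39))*((3*a(-3))*(-3)))*(46/(-35)) = ((9/(-39))*((3*3)*(-3)))*(46/(-35)) = ((9*(-1/39))*(9*(-3)))*(46*(-1/35)) = -3/13*(-27)*(-46/35) = (81/13)*(-46/35) = -3726/455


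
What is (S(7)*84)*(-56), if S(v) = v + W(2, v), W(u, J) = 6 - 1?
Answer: -56448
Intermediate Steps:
W(u, J) = 5
S(v) = 5 + v (S(v) = v + 5 = 5 + v)
(S(7)*84)*(-56) = ((5 + 7)*84)*(-56) = (12*84)*(-56) = 1008*(-56) = -56448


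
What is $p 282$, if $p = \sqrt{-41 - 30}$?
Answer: $282 i \sqrt{71} \approx 2376.2 i$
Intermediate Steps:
$p = i \sqrt{71}$ ($p = \sqrt{-71} = i \sqrt{71} \approx 8.4261 i$)
$p 282 = i \sqrt{71} \cdot 282 = 282 i \sqrt{71}$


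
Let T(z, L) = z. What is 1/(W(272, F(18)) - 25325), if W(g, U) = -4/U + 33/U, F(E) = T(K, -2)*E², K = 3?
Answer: -972/24615871 ≈ -3.9487e-5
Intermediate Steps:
F(E) = 3*E²
W(g, U) = 29/U
1/(W(272, F(18)) - 25325) = 1/(29/((3*18²)) - 25325) = 1/(29/((3*324)) - 25325) = 1/(29/972 - 25325) = 1/(-24615871/972) = -972/24615871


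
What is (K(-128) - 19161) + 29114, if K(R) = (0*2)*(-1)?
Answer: 9953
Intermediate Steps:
K(R) = 0 (K(R) = 0*(-1) = 0)
(K(-128) - 19161) + 29114 = (0 - 19161) + 29114 = -19161 + 29114 = 9953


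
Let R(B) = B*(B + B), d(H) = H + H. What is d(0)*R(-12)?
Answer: 0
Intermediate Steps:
d(H) = 2*H
R(B) = 2*B² (R(B) = B*(2*B) = 2*B²)
d(0)*R(-12) = (2*0)*(2*(-12)²) = 0*(2*144) = 0*288 = 0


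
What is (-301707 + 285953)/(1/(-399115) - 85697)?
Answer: 3143828855/17101479078 ≈ 0.18383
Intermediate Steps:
(-301707 + 285953)/(1/(-399115) - 85697) = -15754/(-1/399115 - 85697) = -15754/(-34202958156/399115) = -15754*(-399115/34202958156) = 3143828855/17101479078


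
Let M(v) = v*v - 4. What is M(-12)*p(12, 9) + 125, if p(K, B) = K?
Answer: 1805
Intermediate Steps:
M(v) = -4 + v² (M(v) = v² - 4 = -4 + v²)
M(-12)*p(12, 9) + 125 = (-4 + (-12)²)*12 + 125 = (-4 + 144)*12 + 125 = 140*12 + 125 = 1680 + 125 = 1805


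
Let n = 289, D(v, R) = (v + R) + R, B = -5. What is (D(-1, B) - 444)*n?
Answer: -131495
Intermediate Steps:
D(v, R) = v + 2*R (D(v, R) = (R + v) + R = v + 2*R)
(D(-1, B) - 444)*n = ((-1 + 2*(-5)) - 444)*289 = ((-1 - 10) - 444)*289 = (-11 - 444)*289 = -455*289 = -131495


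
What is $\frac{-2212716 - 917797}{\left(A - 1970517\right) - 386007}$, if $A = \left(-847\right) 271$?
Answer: $\frac{3130513}{2586061} \approx 1.2105$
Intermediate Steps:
$A = -229537$
$\frac{-2212716 - 917797}{\left(A - 1970517\right) - 386007} = \frac{-2212716 - 917797}{\left(-229537 - 1970517\right) - 386007} = - \frac{3130513}{\left(-229537 - 1970517\right) - 386007} = - \frac{3130513}{-2200054 - 386007} = - \frac{3130513}{-2586061} = \left(-3130513\right) \left(- \frac{1}{2586061}\right) = \frac{3130513}{2586061}$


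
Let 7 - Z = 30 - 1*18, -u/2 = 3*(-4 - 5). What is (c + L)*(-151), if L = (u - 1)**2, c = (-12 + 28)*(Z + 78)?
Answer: -600527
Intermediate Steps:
u = 54 (u = -6*(-4 - 5) = -6*(-9) = -2*(-27) = 54)
Z = -5 (Z = 7 - (30 - 1*18) = 7 - (30 - 18) = 7 - 1*12 = 7 - 12 = -5)
c = 1168 (c = (-12 + 28)*(-5 + 78) = 16*73 = 1168)
L = 2809 (L = (54 - 1)**2 = 53**2 = 2809)
(c + L)*(-151) = (1168 + 2809)*(-151) = 3977*(-151) = -600527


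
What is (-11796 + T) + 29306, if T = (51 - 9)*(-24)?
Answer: 16502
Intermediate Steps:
T = -1008 (T = 42*(-24) = -1008)
(-11796 + T) + 29306 = (-11796 - 1008) + 29306 = -12804 + 29306 = 16502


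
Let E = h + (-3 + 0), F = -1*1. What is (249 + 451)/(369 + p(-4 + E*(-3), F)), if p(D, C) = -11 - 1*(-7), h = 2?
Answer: 140/73 ≈ 1.9178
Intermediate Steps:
F = -1
E = -1 (E = 2 + (-3 + 0) = 2 - 3 = -1)
p(D, C) = -4 (p(D, C) = -11 + 7 = -4)
(249 + 451)/(369 + p(-4 + E*(-3), F)) = (249 + 451)/(369 - 4) = 700/365 = 700*(1/365) = 140/73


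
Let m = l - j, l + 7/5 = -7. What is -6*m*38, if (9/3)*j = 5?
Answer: 11476/5 ≈ 2295.2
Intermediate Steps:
j = 5/3 (j = (⅓)*5 = 5/3 ≈ 1.6667)
l = -42/5 (l = -7/5 - 7 = -42/5 ≈ -8.4000)
m = -151/15 (m = -42/5 - 1*5/3 = -42/5 - 5/3 = -151/15 ≈ -10.067)
-6*m*38 = -6*(-151/15)*38 = (302/5)*38 = 11476/5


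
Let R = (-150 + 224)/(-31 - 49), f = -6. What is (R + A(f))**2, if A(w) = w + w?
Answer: 267289/1600 ≈ 167.06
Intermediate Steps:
A(w) = 2*w
R = -37/40 (R = 74/(-80) = 74*(-1/80) = -37/40 ≈ -0.92500)
(R + A(f))**2 = (-37/40 + 2*(-6))**2 = (-37/40 - 12)**2 = (-517/40)**2 = 267289/1600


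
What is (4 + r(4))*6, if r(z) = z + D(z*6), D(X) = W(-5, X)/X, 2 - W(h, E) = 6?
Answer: 47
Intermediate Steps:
W(h, E) = -4 (W(h, E) = 2 - 1*6 = 2 - 6 = -4)
D(X) = -4/X
r(z) = z - 2/(3*z) (r(z) = z - 4*1/(6*z) = z - 2/(3*z))
(4 + r(4))*6 = (4 + (4 - 2/3/4))*6 = (4 + (4 - 2/3*1/4))*6 = (4 + (4 - 1/6))*6 = (4 + 23/6)*6 = (47/6)*6 = 47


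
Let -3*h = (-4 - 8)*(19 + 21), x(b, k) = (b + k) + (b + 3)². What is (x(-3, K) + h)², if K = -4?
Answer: 23409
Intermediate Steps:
x(b, k) = b + k + (3 + b)² (x(b, k) = (b + k) + (3 + b)² = b + k + (3 + b)²)
h = 160 (h = -(-4 - 8)*(19 + 21)/3 = -(-4)*40 = -⅓*(-480) = 160)
(x(-3, K) + h)² = ((-3 - 4 + (3 - 3)²) + 160)² = ((-3 - 4 + 0²) + 160)² = ((-3 - 4 + 0) + 160)² = (-7 + 160)² = 153² = 23409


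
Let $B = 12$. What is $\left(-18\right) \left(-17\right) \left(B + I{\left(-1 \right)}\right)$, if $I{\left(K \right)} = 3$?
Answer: $4590$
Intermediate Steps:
$\left(-18\right) \left(-17\right) \left(B + I{\left(-1 \right)}\right) = \left(-18\right) \left(-17\right) \left(12 + 3\right) = 306 \cdot 15 = 4590$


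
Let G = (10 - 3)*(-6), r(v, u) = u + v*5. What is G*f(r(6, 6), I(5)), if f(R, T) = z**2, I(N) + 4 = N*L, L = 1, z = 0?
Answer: 0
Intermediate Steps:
r(v, u) = u + 5*v
I(N) = -4 + N (I(N) = -4 + N*1 = -4 + N)
G = -42 (G = 7*(-6) = -42)
f(R, T) = 0 (f(R, T) = 0**2 = 0)
G*f(r(6, 6), I(5)) = -42*0 = 0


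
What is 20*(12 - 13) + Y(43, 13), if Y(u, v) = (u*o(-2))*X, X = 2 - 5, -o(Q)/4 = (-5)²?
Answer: 12880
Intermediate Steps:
o(Q) = -100 (o(Q) = -4*(-5)² = -4*25 = -100)
X = -3
Y(u, v) = 300*u (Y(u, v) = (u*(-100))*(-3) = -100*u*(-3) = 300*u)
20*(12 - 13) + Y(43, 13) = 20*(12 - 13) + 300*43 = 20*(-1) + 12900 = -20 + 12900 = 12880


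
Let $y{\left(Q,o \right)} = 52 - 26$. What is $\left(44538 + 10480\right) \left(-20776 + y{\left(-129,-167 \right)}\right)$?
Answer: $-1141623500$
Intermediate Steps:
$y{\left(Q,o \right)} = 26$ ($y{\left(Q,o \right)} = 52 - 26 = 26$)
$\left(44538 + 10480\right) \left(-20776 + y{\left(-129,-167 \right)}\right) = \left(44538 + 10480\right) \left(-20776 + 26\right) = 55018 \left(-20750\right) = -1141623500$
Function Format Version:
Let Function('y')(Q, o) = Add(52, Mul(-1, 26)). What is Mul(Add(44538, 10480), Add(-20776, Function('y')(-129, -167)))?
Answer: -1141623500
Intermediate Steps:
Function('y')(Q, o) = 26 (Function('y')(Q, o) = Add(52, -26) = 26)
Mul(Add(44538, 10480), Add(-20776, Function('y')(-129, -167))) = Mul(Add(44538, 10480), Add(-20776, 26)) = Mul(55018, -20750) = -1141623500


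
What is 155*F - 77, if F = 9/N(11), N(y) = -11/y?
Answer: -1472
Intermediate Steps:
F = -9 (F = 9/((-11/11)) = 9/((-11*1/11)) = 9/(-1) = 9*(-1) = -9)
155*F - 77 = 155*(-9) - 77 = -1395 - 77 = -1472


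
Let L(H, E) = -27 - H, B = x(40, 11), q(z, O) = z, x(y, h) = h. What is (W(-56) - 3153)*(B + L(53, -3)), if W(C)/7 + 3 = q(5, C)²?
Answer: 206931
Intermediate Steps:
B = 11
W(C) = 154 (W(C) = -21 + 7*5² = -21 + 7*25 = -21 + 175 = 154)
(W(-56) - 3153)*(B + L(53, -3)) = (154 - 3153)*(11 + (-27 - 1*53)) = -2999*(11 + (-27 - 53)) = -2999*(11 - 80) = -2999*(-69) = 206931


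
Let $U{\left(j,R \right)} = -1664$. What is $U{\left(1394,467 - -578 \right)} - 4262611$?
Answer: $-4264275$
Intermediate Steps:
$U{\left(1394,467 - -578 \right)} - 4262611 = -1664 - 4262611 = -4264275$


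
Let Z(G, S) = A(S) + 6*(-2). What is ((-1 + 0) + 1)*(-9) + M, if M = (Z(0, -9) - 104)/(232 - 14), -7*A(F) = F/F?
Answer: -813/1526 ≈ -0.53277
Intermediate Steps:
A(F) = -⅐ (A(F) = -F/(7*F) = -⅐*1 = -⅐)
Z(G, S) = -85/7 (Z(G, S) = -⅐ + 6*(-2) = -⅐ - 12 = -85/7)
M = -813/1526 (M = (-85/7 - 104)/(232 - 14) = -813/7/218 = -813/7*1/218 = -813/1526 ≈ -0.53277)
((-1 + 0) + 1)*(-9) + M = ((-1 + 0) + 1)*(-9) - 813/1526 = (-1 + 1)*(-9) - 813/1526 = 0*(-9) - 813/1526 = 0 - 813/1526 = -813/1526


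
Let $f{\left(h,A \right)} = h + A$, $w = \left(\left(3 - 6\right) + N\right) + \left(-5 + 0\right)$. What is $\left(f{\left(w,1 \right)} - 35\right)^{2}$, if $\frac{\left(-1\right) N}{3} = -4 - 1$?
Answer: $729$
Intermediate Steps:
$N = 15$ ($N = - 3 \left(-4 - 1\right) = \left(-3\right) \left(-5\right) = 15$)
$w = 7$ ($w = \left(\left(3 - 6\right) + 15\right) + \left(-5 + 0\right) = \left(\left(3 - 6\right) + 15\right) - 5 = \left(-3 + 15\right) - 5 = 12 - 5 = 7$)
$f{\left(h,A \right)} = A + h$
$\left(f{\left(w,1 \right)} - 35\right)^{2} = \left(\left(1 + 7\right) - 35\right)^{2} = \left(8 - 35\right)^{2} = \left(-27\right)^{2} = 729$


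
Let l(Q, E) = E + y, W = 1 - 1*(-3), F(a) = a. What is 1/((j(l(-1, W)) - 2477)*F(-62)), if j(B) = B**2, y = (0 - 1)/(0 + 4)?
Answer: 8/1221617 ≈ 6.5487e-6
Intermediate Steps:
W = 4 (W = 1 + 3 = 4)
y = -1/4 ≈ -0.25000
l(Q, E) = -1/4 + E (l(Q, E) = E - 1/4 = -1/4 + E)
1/((j(l(-1, W)) - 2477)*F(-62)) = 1/((-1/4 + 4)**2 - 2477*(-62)) = -1/62/((15/4)**2 - 2477) = -1/62/(225/16 - 2477) = -1/62/(-39407/16) = -16/39407*(-1/62) = 8/1221617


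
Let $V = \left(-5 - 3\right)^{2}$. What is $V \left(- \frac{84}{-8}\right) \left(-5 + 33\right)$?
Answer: $18816$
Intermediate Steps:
$V = 64$ ($V = \left(-8\right)^{2} = 64$)
$V \left(- \frac{84}{-8}\right) \left(-5 + 33\right) = 64 \left(- \frac{84}{-8}\right) \left(-5 + 33\right) = 64 \left(\left(-84\right) \left(- \frac{1}{8}\right)\right) 28 = 64 \cdot \frac{21}{2} \cdot 28 = 672 \cdot 28 = 18816$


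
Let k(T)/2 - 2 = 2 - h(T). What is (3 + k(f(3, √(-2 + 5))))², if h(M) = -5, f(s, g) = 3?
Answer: 441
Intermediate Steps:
k(T) = 18 (k(T) = 4 + 2*(2 - 1*(-5)) = 4 + 2*(2 + 5) = 4 + 2*7 = 4 + 14 = 18)
(3 + k(f(3, √(-2 + 5))))² = (3 + 18)² = 21² = 441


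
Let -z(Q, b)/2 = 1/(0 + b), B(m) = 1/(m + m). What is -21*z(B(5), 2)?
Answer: 21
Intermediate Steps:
B(m) = 1/(2*m)
z(Q, b) = -2/b (z(Q, b) = -2/(0 + b) = -2/b)
-21*z(B(5), 2) = -(-42)/2 = -21*(-1) = 21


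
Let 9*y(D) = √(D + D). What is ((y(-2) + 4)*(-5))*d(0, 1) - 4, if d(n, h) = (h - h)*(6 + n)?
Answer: -4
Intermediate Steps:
y(D) = √2*√D/9 (y(D) = √(D + D)/9 = √(2*D)/9 = (√2*√D)/9 = √2*√D/9)
d(n, h) = 0 (d(n, h) = 0*(6 + n) = 0)
((y(-2) + 4)*(-5))*d(0, 1) - 4 = ((√2*√(-2)/9 + 4)*(-5))*0 - 4 = ((√2*(I*√2)/9 + 4)*(-5))*0 - 4 = ((2*I/9 + 4)*(-5))*0 - 4 = ((4 + 2*I/9)*(-5))*0 - 4 = (-20 - 10*I/9)*0 - 4 = 0 - 4 = -4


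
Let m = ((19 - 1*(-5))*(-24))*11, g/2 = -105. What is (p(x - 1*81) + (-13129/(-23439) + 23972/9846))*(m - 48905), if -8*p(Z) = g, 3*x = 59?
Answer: -248552577496643/153853596 ≈ -1.6155e+6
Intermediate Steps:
g = -210 (g = 2*(-105) = -210)
x = 59/3 (x = (⅓)*59 = 59/3 ≈ 19.667)
p(Z) = 105/4 (p(Z) = -⅛*(-210) = 105/4)
m = -6336 (m = ((19 + 5)*(-24))*11 = (24*(-24))*11 = -576*11 = -6336)
(p(x - 1*81) + (-13129/(-23439) + 23972/9846))*(m - 48905) = (105/4 + (-13129/(-23439) + 23972/9846))*(-6336 - 48905) = (105/4 + (-13129*(-1/23439) + 23972*(1/9846)))*(-55241) = (105/4 + (13129/23439 + 11986/4923))*(-55241) = (105/4 + 115191307/38463399)*(-55241) = (4499422123/153853596)*(-55241) = -248552577496643/153853596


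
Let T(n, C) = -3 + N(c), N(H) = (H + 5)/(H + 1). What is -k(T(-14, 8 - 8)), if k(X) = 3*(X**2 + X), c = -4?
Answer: -70/3 ≈ -23.333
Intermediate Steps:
N(H) = (5 + H)/(1 + H)
T(n, C) = -10/3 (T(n, C) = -3 + (5 - 4)/(1 - 4) = -3 + 1/(-3) = -3 - 1/3*1 = -3 - 1/3 = -10/3)
k(X) = 3*X + 3*X**2 (k(X) = 3*(X + X**2) = 3*X + 3*X**2)
-k(T(-14, 8 - 8)) = -3*(-10)*(1 - 10/3)/3 = -3*(-10)*(-7)/(3*3) = -1*70/3 = -70/3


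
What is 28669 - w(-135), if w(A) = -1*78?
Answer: 28747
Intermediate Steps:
w(A) = -78
28669 - w(-135) = 28669 - 1*(-78) = 28669 + 78 = 28747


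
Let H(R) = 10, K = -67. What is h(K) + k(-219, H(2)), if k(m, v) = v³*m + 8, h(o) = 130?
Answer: -218862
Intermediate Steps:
k(m, v) = 8 + m*v³ (k(m, v) = m*v³ + 8 = 8 + m*v³)
h(K) + k(-219, H(2)) = 130 + (8 - 219*10³) = 130 + (8 - 219*1000) = 130 + (8 - 219000) = 130 - 218992 = -218862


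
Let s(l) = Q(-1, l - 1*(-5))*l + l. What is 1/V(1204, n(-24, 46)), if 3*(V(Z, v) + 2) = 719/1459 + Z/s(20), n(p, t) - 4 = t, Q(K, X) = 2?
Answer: 65655/318634 ≈ 0.20605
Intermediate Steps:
n(p, t) = 4 + t
s(l) = 3*l (s(l) = 2*l + l = 3*l)
V(Z, v) = -8035/4377 + Z/180 (V(Z, v) = -2 + (719/1459 + Z/((3*20)))/3 = -2 + (719*(1/1459) + Z/60)/3 = -2 + (719/1459 + Z*(1/60))/3 = -2 + (719/1459 + Z/60)/3 = -2 + (719/4377 + Z/180) = -8035/4377 + Z/180)
1/V(1204, n(-24, 46)) = 1/(-8035/4377 + (1/180)*1204) = 1/(-8035/4377 + 301/45) = 1/(318634/65655) = 65655/318634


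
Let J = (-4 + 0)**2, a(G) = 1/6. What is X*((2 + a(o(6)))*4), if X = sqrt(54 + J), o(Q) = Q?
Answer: 26*sqrt(70)/3 ≈ 72.510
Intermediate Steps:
a(G) = 1/6
J = 16 (J = (-4)**2 = 16)
X = sqrt(70) (X = sqrt(54 + 16) = sqrt(70) ≈ 8.3666)
X*((2 + a(o(6)))*4) = sqrt(70)*((2 + 1/6)*4) = sqrt(70)*((13/6)*4) = sqrt(70)*(26/3) = 26*sqrt(70)/3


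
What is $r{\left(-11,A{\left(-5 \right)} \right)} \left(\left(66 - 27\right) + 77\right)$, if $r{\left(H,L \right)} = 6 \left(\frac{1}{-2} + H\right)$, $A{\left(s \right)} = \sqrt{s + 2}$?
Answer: $-8004$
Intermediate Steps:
$A{\left(s \right)} = \sqrt{2 + s}$
$r{\left(H,L \right)} = -3 + 6 H$ ($r{\left(H,L \right)} = 6 \left(- \frac{1}{2} + H\right) = -3 + 6 H$)
$r{\left(-11,A{\left(-5 \right)} \right)} \left(\left(66 - 27\right) + 77\right) = \left(-3 + 6 \left(-11\right)\right) \left(\left(66 - 27\right) + 77\right) = \left(-3 - 66\right) \left(39 + 77\right) = \left(-69\right) 116 = -8004$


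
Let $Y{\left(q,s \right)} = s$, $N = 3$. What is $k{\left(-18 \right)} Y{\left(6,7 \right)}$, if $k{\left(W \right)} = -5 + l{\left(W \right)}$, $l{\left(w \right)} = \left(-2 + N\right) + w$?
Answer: $-154$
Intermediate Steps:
$l{\left(w \right)} = 1 + w$ ($l{\left(w \right)} = \left(-2 + 3\right) + w = 1 + w$)
$k{\left(W \right)} = -4 + W$ ($k{\left(W \right)} = -5 + \left(1 + W\right) = -4 + W$)
$k{\left(-18 \right)} Y{\left(6,7 \right)} = \left(-4 - 18\right) 7 = \left(-22\right) 7 = -154$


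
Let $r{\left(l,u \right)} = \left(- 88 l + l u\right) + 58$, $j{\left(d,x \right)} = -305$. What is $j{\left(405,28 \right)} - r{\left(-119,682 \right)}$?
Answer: $70323$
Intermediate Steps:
$r{\left(l,u \right)} = 58 - 88 l + l u$
$j{\left(405,28 \right)} - r{\left(-119,682 \right)} = -305 - \left(58 - -10472 - 81158\right) = -305 - \left(58 + 10472 - 81158\right) = -305 - -70628 = -305 + 70628 = 70323$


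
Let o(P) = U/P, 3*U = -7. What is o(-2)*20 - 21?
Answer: 7/3 ≈ 2.3333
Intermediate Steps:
U = -7/3 (U = (⅓)*(-7) = -7/3 ≈ -2.3333)
o(P) = -7/(3*P)
o(-2)*20 - 21 = -7/3/(-2)*20 - 21 = -7/3*(-½)*20 - 21 = (7/6)*20 - 21 = 70/3 - 21 = 7/3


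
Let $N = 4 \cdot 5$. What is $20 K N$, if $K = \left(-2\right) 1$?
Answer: $-800$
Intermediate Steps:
$K = -2$
$N = 20$
$20 K N = 20 \left(-2\right) 20 = \left(-40\right) 20 = -800$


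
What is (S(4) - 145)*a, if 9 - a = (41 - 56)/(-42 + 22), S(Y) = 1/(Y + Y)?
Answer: -38247/32 ≈ -1195.2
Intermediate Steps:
S(Y) = 1/(2*Y)
a = 33/4 (a = 9 - (41 - 56)/(-42 + 22) = 9 - (-15)/(-20) = 9 - (-15)*(-1)/20 = 9 - 1*3/4 = 9 - 3/4 = 33/4 ≈ 8.2500)
(S(4) - 145)*a = ((1/2)/4 - 145)*(33/4) = ((1/2)*(1/4) - 145)*(33/4) = (1/8 - 145)*(33/4) = -1159/8*33/4 = -38247/32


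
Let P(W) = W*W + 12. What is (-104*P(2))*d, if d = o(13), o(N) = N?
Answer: -21632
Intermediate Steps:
d = 13
P(W) = 12 + W**2 (P(W) = W**2 + 12 = 12 + W**2)
(-104*P(2))*d = -104*(12 + 2**2)*13 = -104*(12 + 4)*13 = -104*16*13 = -1664*13 = -21632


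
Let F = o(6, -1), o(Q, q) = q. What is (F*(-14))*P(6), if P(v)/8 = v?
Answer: 672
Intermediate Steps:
P(v) = 8*v
F = -1
(F*(-14))*P(6) = (-1*(-14))*(8*6) = 14*48 = 672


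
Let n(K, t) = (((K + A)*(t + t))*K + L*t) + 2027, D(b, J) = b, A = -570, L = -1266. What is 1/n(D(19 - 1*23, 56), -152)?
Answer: -1/503525 ≈ -1.9860e-6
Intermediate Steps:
n(K, t) = 2027 - 1266*t + 2*K*t*(-570 + K) (n(K, t) = (((K - 570)*(t + t))*K - 1266*t) + 2027 = (((-570 + K)*(2*t))*K - 1266*t) + 2027 = ((2*t*(-570 + K))*K - 1266*t) + 2027 = (2*K*t*(-570 + K) - 1266*t) + 2027 = (-1266*t + 2*K*t*(-570 + K)) + 2027 = 2027 - 1266*t + 2*K*t*(-570 + K))
1/n(D(19 - 1*23, 56), -152) = 1/(2027 - 1266*(-152) - 1140*(19 - 1*23)*(-152) + 2*(-152)*(19 - 1*23)²) = 1/(2027 + 192432 - 1140*(19 - 23)*(-152) + 2*(-152)*(19 - 23)²) = 1/(2027 + 192432 - 1140*(-4)*(-152) + 2*(-152)*(-4)²) = 1/(2027 + 192432 - 693120 + 2*(-152)*16) = 1/(2027 + 192432 - 693120 - 4864) = 1/(-503525) = -1/503525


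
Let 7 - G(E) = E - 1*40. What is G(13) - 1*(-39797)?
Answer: 39831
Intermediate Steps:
G(E) = 47 - E (G(E) = 7 - (E - 1*40) = 7 - (E - 40) = 7 - (-40 + E) = 7 + (40 - E) = 47 - E)
G(13) - 1*(-39797) = (47 - 1*13) - 1*(-39797) = (47 - 13) + 39797 = 34 + 39797 = 39831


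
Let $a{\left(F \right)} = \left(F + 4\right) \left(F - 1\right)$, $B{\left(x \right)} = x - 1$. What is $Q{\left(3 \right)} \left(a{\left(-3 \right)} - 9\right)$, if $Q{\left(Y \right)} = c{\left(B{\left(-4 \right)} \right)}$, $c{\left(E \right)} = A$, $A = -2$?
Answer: $26$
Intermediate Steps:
$B{\left(x \right)} = -1 + x$
$a{\left(F \right)} = \left(-1 + F\right) \left(4 + F\right)$ ($a{\left(F \right)} = \left(4 + F\right) \left(-1 + F\right) = \left(-1 + F\right) \left(4 + F\right)$)
$c{\left(E \right)} = -2$
$Q{\left(Y \right)} = -2$
$Q{\left(3 \right)} \left(a{\left(-3 \right)} - 9\right) = - 2 \left(\left(-4 + \left(-3\right)^{2} + 3 \left(-3\right)\right) - 9\right) = - 2 \left(\left(-4 + 9 - 9\right) - 9\right) = - 2 \left(-4 - 9\right) = \left(-2\right) \left(-13\right) = 26$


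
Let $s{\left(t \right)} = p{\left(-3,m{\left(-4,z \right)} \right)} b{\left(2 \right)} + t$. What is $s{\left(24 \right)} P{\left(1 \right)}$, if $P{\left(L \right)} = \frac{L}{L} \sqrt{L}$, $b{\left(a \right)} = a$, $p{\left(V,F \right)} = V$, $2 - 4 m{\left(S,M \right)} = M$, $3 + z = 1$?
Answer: $18$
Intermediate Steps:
$z = -2$ ($z = -3 + 1 = -2$)
$m{\left(S,M \right)} = \frac{1}{2} - \frac{M}{4}$
$s{\left(t \right)} = -6 + t$ ($s{\left(t \right)} = \left(-3\right) 2 + t = -6 + t$)
$P{\left(L \right)} = \sqrt{L}$ ($P{\left(L \right)} = 1 \sqrt{L} = \sqrt{L}$)
$s{\left(24 \right)} P{\left(1 \right)} = \left(-6 + 24\right) \sqrt{1} = 18 \cdot 1 = 18$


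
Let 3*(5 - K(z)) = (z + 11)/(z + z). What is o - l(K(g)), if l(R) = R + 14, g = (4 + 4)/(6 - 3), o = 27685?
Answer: 1328009/48 ≈ 27667.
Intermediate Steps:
g = 8/3 ≈ 2.6667
K(z) = 5 - (11 + z)/(6*z) (K(z) = 5 - (z + 11)/(3*(z + z)) = 5 - (11 + z)/(3*(2*z)) = 5 - (11 + z)*1/(2*z)/3 = 5 - (11 + z)/(6*z))
l(R) = 14 + R
o - l(K(g)) = 27685 - (14 + (-11 + 29*(8/3))/(6*(8/3))) = 27685 - (14 + (⅙)*(3/8)*(-11 + 232/3)) = 27685 - (14 + (⅙)*(3/8)*(199/3)) = 27685 - (14 + 199/48) = 27685 - 1*871/48 = 27685 - 871/48 = 1328009/48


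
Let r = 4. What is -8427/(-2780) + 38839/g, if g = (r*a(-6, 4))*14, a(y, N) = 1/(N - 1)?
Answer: 81097293/38920 ≈ 2083.7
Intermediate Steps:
a(y, N) = 1/(-1 + N)
g = 56/3 (g = (4/(-1 + 4))*14 = (4/3)*14 = 56/3 ≈ 18.667)
-8427/(-2780) + 38839/g = -8427/(-2780) + 38839/(56/3) = -8427*(-1/2780) + 38839*(3/56) = 8427/2780 + 116517/56 = 81097293/38920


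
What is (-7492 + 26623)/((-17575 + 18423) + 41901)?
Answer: 2733/6107 ≈ 0.44752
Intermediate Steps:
(-7492 + 26623)/((-17575 + 18423) + 41901) = 19131/(848 + 41901) = 19131/42749 = 19131*(1/42749) = 2733/6107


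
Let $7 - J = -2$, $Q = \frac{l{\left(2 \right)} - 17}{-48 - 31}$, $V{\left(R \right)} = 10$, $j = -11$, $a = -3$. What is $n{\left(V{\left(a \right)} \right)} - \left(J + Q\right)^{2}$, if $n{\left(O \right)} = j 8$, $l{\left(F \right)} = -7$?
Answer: $- \frac{1089433}{6241} \approx -174.56$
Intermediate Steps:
$Q = \frac{24}{79}$ ($Q = \frac{-7 - 17}{-48 - 31} = - \frac{24}{-79} = \left(-24\right) \left(- \frac{1}{79}\right) = \frac{24}{79} \approx 0.3038$)
$J = 9$ ($J = 7 - -2 = 7 + 2 = 9$)
$n{\left(O \right)} = -88$ ($n{\left(O \right)} = \left(-11\right) 8 = -88$)
$n{\left(V{\left(a \right)} \right)} - \left(J + Q\right)^{2} = -88 - \left(9 + \frac{24}{79}\right)^{2} = -88 - \left(\frac{735}{79}\right)^{2} = -88 - \frac{540225}{6241} = - \frac{1089433}{6241}$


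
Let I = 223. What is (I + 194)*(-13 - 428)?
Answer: -183897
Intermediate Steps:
(I + 194)*(-13 - 428) = (223 + 194)*(-13 - 428) = 417*(-441) = -183897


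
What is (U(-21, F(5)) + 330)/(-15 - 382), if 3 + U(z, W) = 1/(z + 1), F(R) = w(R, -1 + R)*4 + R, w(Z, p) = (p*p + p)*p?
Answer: -6539/7940 ≈ -0.82355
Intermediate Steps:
w(Z, p) = p*(p + p**2) (w(Z, p) = (p**2 + p)*p = (p + p**2)*p = p*(p + p**2))
F(R) = R + 4*R*(-1 + R)**2 (F(R) = ((-1 + R)**2*(1 + (-1 + R)))*4 + R = ((-1 + R)**2*R)*4 + R = (R*(-1 + R)**2)*4 + R = 4*R*(-1 + R)**2 + R = R + 4*R*(-1 + R)**2)
U(z, W) = -3 + 1/(1 + z) (U(z, W) = -3 + 1/(z + 1) = -3 + 1/(1 + z))
(U(-21, F(5)) + 330)/(-15 - 382) = ((-2 - 3*(-21))/(1 - 21) + 330)/(-15 - 382) = ((-2 + 63)/(-20) + 330)/(-397) = (-1/20*61 + 330)*(-1/397) = (-61/20 + 330)*(-1/397) = (6539/20)*(-1/397) = -6539/7940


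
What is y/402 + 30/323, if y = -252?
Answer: -11556/21641 ≈ -0.53399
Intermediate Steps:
y/402 + 30/323 = -252/402 + 30/323 = -252*1/402 + 30*(1/323) = -42/67 + 30/323 = -11556/21641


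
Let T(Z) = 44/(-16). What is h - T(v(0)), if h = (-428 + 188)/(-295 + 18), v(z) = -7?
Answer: 4007/1108 ≈ 3.6164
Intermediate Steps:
T(Z) = -11/4 (T(Z) = 44*(-1/16) = -11/4)
h = 240/277 (h = -240/(-277) = -240*(-1/277) = 240/277 ≈ 0.86643)
h - T(v(0)) = 240/277 - 1*(-11/4) = 240/277 + 11/4 = 4007/1108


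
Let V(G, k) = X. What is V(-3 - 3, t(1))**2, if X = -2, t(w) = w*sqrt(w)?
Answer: 4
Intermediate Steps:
t(w) = w**(3/2)
V(G, k) = -2
V(-3 - 3, t(1))**2 = (-2)**2 = 4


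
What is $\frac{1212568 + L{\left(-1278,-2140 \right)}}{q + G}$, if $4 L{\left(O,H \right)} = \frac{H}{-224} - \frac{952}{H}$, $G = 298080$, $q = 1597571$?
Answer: $\frac{145314448673}{227174815840} \approx 0.63966$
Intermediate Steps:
$L{\left(O,H \right)} = - \frac{238}{H} - \frac{H}{896}$ ($L{\left(O,H \right)} = \frac{\frac{H}{-224} - \frac{952}{H}}{4} = \frac{H \left(- \frac{1}{224}\right) - \frac{952}{H}}{4} = \frac{- \frac{H}{224} - \frac{952}{H}}{4} = \frac{- \frac{952}{H} - \frac{H}{224}}{4} = - \frac{238}{H} - \frac{H}{896}$)
$\frac{1212568 + L{\left(-1278,-2140 \right)}}{q + G} = \frac{1212568 - \left(- \frac{535}{224} + \frac{238}{-2140}\right)}{1597571 + 298080} = \frac{1212568 + \left(\left(-238\right) \left(- \frac{1}{2140}\right) + \frac{535}{224}\right)}{1895651} = \left(1212568 + \left(\frac{119}{1070} + \frac{535}{224}\right)\right) \frac{1}{1895651} = \left(1212568 + \frac{299553}{119840}\right) \frac{1}{1895651} = \frac{145314448673}{119840} \cdot \frac{1}{1895651} = \frac{145314448673}{227174815840}$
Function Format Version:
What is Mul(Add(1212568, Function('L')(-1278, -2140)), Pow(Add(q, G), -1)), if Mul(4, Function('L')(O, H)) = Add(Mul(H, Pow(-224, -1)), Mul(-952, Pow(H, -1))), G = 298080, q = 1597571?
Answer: Rational(145314448673, 227174815840) ≈ 0.63966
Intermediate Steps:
Function('L')(O, H) = Add(Mul(-238, Pow(H, -1)), Mul(Rational(-1, 896), H)) (Function('L')(O, H) = Mul(Rational(1, 4), Add(Mul(H, Pow(-224, -1)), Mul(-952, Pow(H, -1)))) = Mul(Rational(1, 4), Add(Mul(H, Rational(-1, 224)), Mul(-952, Pow(H, -1)))) = Mul(Rational(1, 4), Add(Mul(Rational(-1, 224), H), Mul(-952, Pow(H, -1)))) = Mul(Rational(1, 4), Add(Mul(-952, Pow(H, -1)), Mul(Rational(-1, 224), H))) = Add(Mul(-238, Pow(H, -1)), Mul(Rational(-1, 896), H)))
Mul(Add(1212568, Function('L')(-1278, -2140)), Pow(Add(q, G), -1)) = Mul(Add(1212568, Add(Mul(-238, Pow(-2140, -1)), Mul(Rational(-1, 896), -2140))), Pow(Add(1597571, 298080), -1)) = Mul(Add(1212568, Add(Mul(-238, Rational(-1, 2140)), Rational(535, 224))), Pow(1895651, -1)) = Mul(Add(1212568, Add(Rational(119, 1070), Rational(535, 224))), Rational(1, 1895651)) = Mul(Add(1212568, Rational(299553, 119840)), Rational(1, 1895651)) = Mul(Rational(145314448673, 119840), Rational(1, 1895651)) = Rational(145314448673, 227174815840)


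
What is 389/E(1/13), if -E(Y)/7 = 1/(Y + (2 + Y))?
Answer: -1556/13 ≈ -119.69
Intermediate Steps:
E(Y) = -7/(2 + 2*Y) (E(Y) = -7/(Y + (2 + Y)) = -7/(2 + 2*Y))
389/E(1/13) = 389/((-7/(2 + 2/13))) = 389/((-7/28/13)) = 389/((-7*13/28)) = 389/(-13/4) = 389*(-4/13) = -1556/13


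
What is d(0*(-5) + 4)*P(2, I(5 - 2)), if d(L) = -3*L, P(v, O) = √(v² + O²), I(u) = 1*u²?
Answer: -12*√85 ≈ -110.63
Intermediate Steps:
I(u) = u²
P(v, O) = √(O² + v²)
d(0*(-5) + 4)*P(2, I(5 - 2)) = (-3*(0*(-5) + 4))*√(((5 - 2)²)² + 2²) = (-3*(0 + 4))*√((3²)² + 4) = (-3*4)*√(9² + 4) = -12*√(81 + 4) = -12*√85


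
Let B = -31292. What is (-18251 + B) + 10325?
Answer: -39218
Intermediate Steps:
(-18251 + B) + 10325 = (-18251 - 31292) + 10325 = -49543 + 10325 = -39218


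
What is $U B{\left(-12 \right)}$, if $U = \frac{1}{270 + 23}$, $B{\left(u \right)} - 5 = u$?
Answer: $- \frac{7}{293} \approx -0.023891$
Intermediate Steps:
$B{\left(u \right)} = 5 + u$
$U = \frac{1}{293} \approx 0.003413$
$U B{\left(-12 \right)} = \frac{5 - 12}{293} = \frac{1}{293} \left(-7\right) = - \frac{7}{293}$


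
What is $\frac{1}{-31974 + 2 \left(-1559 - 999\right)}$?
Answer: $- \frac{1}{37090} \approx -2.6961 \cdot 10^{-5}$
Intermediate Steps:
$\frac{1}{-31974 + 2 \left(-1559 - 999\right)} = \frac{1}{-31974 + 2 \left(-2558\right)} = \frac{1}{-31974 - 5116} = \frac{1}{-37090} = - \frac{1}{37090}$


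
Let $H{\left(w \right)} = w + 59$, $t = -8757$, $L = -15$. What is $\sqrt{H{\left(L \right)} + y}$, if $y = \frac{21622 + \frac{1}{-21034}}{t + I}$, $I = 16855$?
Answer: $\frac{17 \sqrt{1171331011247735}}{85166666} \approx 6.8316$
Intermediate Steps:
$H{\left(w \right)} = 59 + w$
$y = \frac{454797147}{170333332}$ ($y = \frac{21622 + \frac{1}{-21034}}{-8757 + 16855} = \frac{21622 - \frac{1}{21034}}{8098} = \frac{454797147}{21034} \cdot \frac{1}{8098} = \frac{454797147}{170333332} \approx 2.67$)
$\sqrt{H{\left(L \right)} + y} = \sqrt{\left(59 - 15\right) + \frac{454797147}{170333332}} = \sqrt{44 + \frac{454797147}{170333332}} = \sqrt{\frac{7949463755}{170333332}} = \frac{17 \sqrt{1171331011247735}}{85166666}$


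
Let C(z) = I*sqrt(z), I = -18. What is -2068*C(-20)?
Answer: 74448*I*sqrt(5) ≈ 1.6647e+5*I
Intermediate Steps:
C(z) = -18*sqrt(z)
-2068*C(-20) = -(-37224)*sqrt(-20) = -(-37224)*2*I*sqrt(5) = -(-74448)*I*sqrt(5) = 74448*I*sqrt(5)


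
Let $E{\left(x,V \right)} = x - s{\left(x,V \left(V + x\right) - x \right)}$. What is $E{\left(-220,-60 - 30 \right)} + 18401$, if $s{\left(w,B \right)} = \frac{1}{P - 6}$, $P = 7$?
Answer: $18180$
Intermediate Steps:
$s{\left(w,B \right)} = 1$ ($s{\left(w,B \right)} = \frac{1}{7 - 6} = 1^{-1} = 1$)
$E{\left(x,V \right)} = -1 + x$ ($E{\left(x,V \right)} = x - 1 = -1 + x$)
$E{\left(-220,-60 - 30 \right)} + 18401 = \left(-1 - 220\right) + 18401 = -221 + 18401 = 18180$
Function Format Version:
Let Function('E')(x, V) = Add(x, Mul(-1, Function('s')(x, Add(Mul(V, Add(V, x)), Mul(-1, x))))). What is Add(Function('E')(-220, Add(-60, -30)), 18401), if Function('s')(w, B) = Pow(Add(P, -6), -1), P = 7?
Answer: 18180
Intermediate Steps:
Function('s')(w, B) = 1 (Function('s')(w, B) = Pow(Add(7, -6), -1) = Pow(1, -1) = 1)
Function('E')(x, V) = Add(-1, x) (Function('E')(x, V) = Add(x, Mul(-1, 1)) = Add(x, -1) = Add(-1, x))
Add(Function('E')(-220, Add(-60, -30)), 18401) = Add(Add(-1, -220), 18401) = Add(-221, 18401) = 18180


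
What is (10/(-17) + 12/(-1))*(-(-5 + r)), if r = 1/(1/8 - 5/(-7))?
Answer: -38306/799 ≈ -47.942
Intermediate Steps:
r = 56/47 (r = 1/(1*(⅛) - 5*(-⅐)) = 1/(⅛ + 5/7) = 1/(47/56) = 56/47 ≈ 1.1915)
(10/(-17) + 12/(-1))*(-(-5 + r)) = (10/(-17) + 12/(-1))*(-(-5 + 56/47)) = (10*(-1/17) + 12*(-1))*(-1*(-179/47)) = (-10/17 - 12)*(179/47) = -214/17*179/47 = -38306/799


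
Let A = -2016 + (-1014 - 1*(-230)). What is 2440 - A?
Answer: 5240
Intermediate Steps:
A = -2800 (A = -2016 + (-1014 + 230) = -2016 - 784 = -2800)
2440 - A = 2440 - 1*(-2800) = 2440 + 2800 = 5240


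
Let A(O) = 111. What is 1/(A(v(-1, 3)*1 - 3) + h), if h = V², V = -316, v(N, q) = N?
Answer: 1/99967 ≈ 1.0003e-5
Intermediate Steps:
h = 99856 (h = (-316)² = 99856)
1/(A(v(-1, 3)*1 - 3) + h) = 1/(111 + 99856) = 1/99967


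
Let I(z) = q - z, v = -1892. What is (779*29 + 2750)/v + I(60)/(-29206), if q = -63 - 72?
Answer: -369870153/27628876 ≈ -13.387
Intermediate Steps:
q = -135
I(z) = -135 - z
(779*29 + 2750)/v + I(60)/(-29206) = (779*29 + 2750)/(-1892) + (-135 - 1*60)/(-29206) = (22591 + 2750)*(-1/1892) + (-135 - 60)*(-1/29206) = 25341*(-1/1892) - 195*(-1/29206) = -25341/1892 + 195/29206 = -369870153/27628876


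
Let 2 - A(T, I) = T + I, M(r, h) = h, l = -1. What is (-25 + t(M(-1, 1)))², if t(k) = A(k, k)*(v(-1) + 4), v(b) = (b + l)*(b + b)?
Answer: 625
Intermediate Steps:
A(T, I) = 2 - I - T (A(T, I) = 2 - (T + I) = 2 - (I + T) = 2 + (-I - T) = 2 - I - T)
v(b) = 2*b*(-1 + b) (v(b) = (b - 1)*(b + b) = (-1 + b)*(2*b) = 2*b*(-1 + b))
t(k) = 16 - 16*k (t(k) = (2 - k - k)*(2*(-1)*(-1 - 1) + 4) = (2 - 2*k)*(2*(-1)*(-2) + 4) = (2 - 2*k)*(4 + 4) = (2 - 2*k)*8 = 16 - 16*k)
(-25 + t(M(-1, 1)))² = (-25 + (16 - 16*1))² = (-25 + (16 - 16))² = (-25 + 0)² = (-25)² = 625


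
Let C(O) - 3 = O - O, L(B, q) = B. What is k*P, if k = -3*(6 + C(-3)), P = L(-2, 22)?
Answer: 54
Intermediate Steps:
P = -2
C(O) = 3 (C(O) = 3 + (O - O) = 3 + 0 = 3)
k = -27 (k = -3*(6 + 3) = -3*9 = -27)
k*P = -27*(-2) = 54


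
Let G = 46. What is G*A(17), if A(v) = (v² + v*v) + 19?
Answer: 27462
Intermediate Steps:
A(v) = 19 + 2*v² (A(v) = (v² + v²) + 19 = 2*v² + 19 = 19 + 2*v²)
G*A(17) = 46*(19 + 2*17²) = 46*(19 + 2*289) = 46*(19 + 578) = 46*597 = 27462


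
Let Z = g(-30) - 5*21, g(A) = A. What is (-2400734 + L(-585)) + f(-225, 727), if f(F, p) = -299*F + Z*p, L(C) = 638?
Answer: -2430966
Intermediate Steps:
Z = -135 (Z = -30 - 5*21 = -30 - 105 = -135)
f(F, p) = -299*F - 135*p
(-2400734 + L(-585)) + f(-225, 727) = (-2400734 + 638) + (-299*(-225) - 135*727) = -2400096 + (67275 - 98145) = -2400096 - 30870 = -2430966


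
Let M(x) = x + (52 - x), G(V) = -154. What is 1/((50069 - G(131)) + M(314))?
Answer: 1/50275 ≈ 1.9891e-5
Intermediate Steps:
M(x) = 52
1/((50069 - G(131)) + M(314)) = 1/((50069 - 1*(-154)) + 52) = 1/((50069 + 154) + 52) = 1/(50223 + 52) = 1/50275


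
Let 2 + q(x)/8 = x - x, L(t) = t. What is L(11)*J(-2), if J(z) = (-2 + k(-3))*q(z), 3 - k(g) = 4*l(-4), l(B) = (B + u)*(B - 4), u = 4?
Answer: -176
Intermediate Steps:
q(x) = -16 (q(x) = -16 + 8*(x - x) = -16 + 8*0 = -16 + 0 = -16)
l(B) = (-4 + B)*(4 + B) (l(B) = (B + 4)*(B - 4) = (4 + B)*(-4 + B) = (-4 + B)*(4 + B))
k(g) = 3 (k(g) = 3 - 4*(-16 + (-4)²) = 3 - 4*(-16 + 16) = 3 - 4*0 = 3 - 1*0 = 3 + 0 = 3)
J(z) = -16 (J(z) = (-2 + 3)*(-16) = 1*(-16) = -16)
L(11)*J(-2) = 11*(-16) = -176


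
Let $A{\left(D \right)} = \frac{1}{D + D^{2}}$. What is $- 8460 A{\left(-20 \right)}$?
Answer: $- \frac{423}{19} \approx -22.263$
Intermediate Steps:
$- 8460 A{\left(-20 \right)} = - 8460 \frac{1}{\left(-20\right) \left(1 - 20\right)} = - 8460 \left(- \frac{1}{20 \left(-19\right)}\right) = - 8460 \left(\left(- \frac{1}{20}\right) \left(- \frac{1}{19}\right)\right) = \left(-8460\right) \frac{1}{380} = - \frac{423}{19}$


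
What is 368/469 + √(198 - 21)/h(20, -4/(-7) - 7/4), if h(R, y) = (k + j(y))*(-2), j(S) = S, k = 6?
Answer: 368/469 - 14*√177/135 ≈ -0.59504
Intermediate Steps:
h(R, y) = -12 - 2*y (h(R, y) = (6 + y)*(-2) = -12 - 2*y)
368/469 + √(198 - 21)/h(20, -4/(-7) - 7/4) = 368/469 + √(198 - 21)/(-12 - 2*(-4/(-7) - 7/4)) = 368*(1/469) + √177/(-12 - 2*(-4*(-⅐) - 7*¼)) = 368/469 + √177/(-12 - 2*(4/7 - 7/4)) = 368/469 + √177/(-12 - 2*(-33/28)) = 368/469 + √177/(-12 + 33/14) = 368/469 + √177/(-135/14) = 368/469 + √177*(-14/135) = 368/469 - 14*√177/135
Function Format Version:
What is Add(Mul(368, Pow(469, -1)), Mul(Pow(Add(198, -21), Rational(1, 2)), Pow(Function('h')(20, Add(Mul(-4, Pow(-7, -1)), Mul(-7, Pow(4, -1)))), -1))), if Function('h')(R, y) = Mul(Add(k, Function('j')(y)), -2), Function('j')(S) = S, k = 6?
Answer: Add(Rational(368, 469), Mul(Rational(-14, 135), Pow(177, Rational(1, 2)))) ≈ -0.59504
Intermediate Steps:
Function('h')(R, y) = Add(-12, Mul(-2, y)) (Function('h')(R, y) = Mul(Add(6, y), -2) = Add(-12, Mul(-2, y)))
Add(Mul(368, Pow(469, -1)), Mul(Pow(Add(198, -21), Rational(1, 2)), Pow(Function('h')(20, Add(Mul(-4, Pow(-7, -1)), Mul(-7, Pow(4, -1)))), -1))) = Add(Mul(368, Pow(469, -1)), Mul(Pow(Add(198, -21), Rational(1, 2)), Pow(Add(-12, Mul(-2, Add(Mul(-4, Pow(-7, -1)), Mul(-7, Pow(4, -1))))), -1))) = Add(Mul(368, Rational(1, 469)), Mul(Pow(177, Rational(1, 2)), Pow(Add(-12, Mul(-2, Add(Mul(-4, Rational(-1, 7)), Mul(-7, Rational(1, 4))))), -1))) = Add(Rational(368, 469), Mul(Pow(177, Rational(1, 2)), Pow(Add(-12, Mul(-2, Add(Rational(4, 7), Rational(-7, 4)))), -1))) = Add(Rational(368, 469), Mul(Pow(177, Rational(1, 2)), Pow(Add(-12, Mul(-2, Rational(-33, 28))), -1))) = Add(Rational(368, 469), Mul(Pow(177, Rational(1, 2)), Pow(Add(-12, Rational(33, 14)), -1))) = Add(Rational(368, 469), Mul(Pow(177, Rational(1, 2)), Pow(Rational(-135, 14), -1))) = Add(Rational(368, 469), Mul(Pow(177, Rational(1, 2)), Rational(-14, 135))) = Add(Rational(368, 469), Mul(Rational(-14, 135), Pow(177, Rational(1, 2))))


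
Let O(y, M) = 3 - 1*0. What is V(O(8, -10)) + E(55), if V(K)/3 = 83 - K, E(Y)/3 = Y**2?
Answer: 9315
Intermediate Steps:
E(Y) = 3*Y**2
O(y, M) = 3 (O(y, M) = 3 + 0 = 3)
V(K) = 249 - 3*K (V(K) = 3*(83 - K) = 249 - 3*K)
V(O(8, -10)) + E(55) = (249 - 3*3) + 3*55**2 = (249 - 9) + 3*3025 = 240 + 9075 = 9315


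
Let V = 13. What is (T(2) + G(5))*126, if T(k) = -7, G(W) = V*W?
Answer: 7308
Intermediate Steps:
G(W) = 13*W
(T(2) + G(5))*126 = (-7 + 13*5)*126 = (-7 + 65)*126 = 58*126 = 7308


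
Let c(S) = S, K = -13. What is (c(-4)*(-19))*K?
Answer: -988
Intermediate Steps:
(c(-4)*(-19))*K = -4*(-19)*(-13) = 76*(-13) = -988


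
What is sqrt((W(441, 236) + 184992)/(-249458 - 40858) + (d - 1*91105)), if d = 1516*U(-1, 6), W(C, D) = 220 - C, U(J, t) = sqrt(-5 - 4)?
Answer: sqrt(-1919672740939629 + 95830202896272*I)/145158 ≈ 7.5315 + 301.93*I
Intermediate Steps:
U(J, t) = 3*I (U(J, t) = sqrt(-9) = 3*I)
d = 4548*I (d = 1516*(3*I) = 4548*I ≈ 4548.0*I)
sqrt((W(441, 236) + 184992)/(-249458 - 40858) + (d - 1*91105)) = sqrt(((220 - 1*441) + 184992)/(-249458 - 40858) + (4548*I - 1*91105)) = sqrt(((220 - 441) + 184992)/(-290316) + (4548*I - 91105)) = sqrt((-221 + 184992)*(-1/290316) + (-91105 + 4548*I)) = sqrt(184771*(-1/290316) + (-91105 + 4548*I)) = sqrt(-184771/290316 + (-91105 + 4548*I)) = sqrt(-26449423951/290316 + 4548*I)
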